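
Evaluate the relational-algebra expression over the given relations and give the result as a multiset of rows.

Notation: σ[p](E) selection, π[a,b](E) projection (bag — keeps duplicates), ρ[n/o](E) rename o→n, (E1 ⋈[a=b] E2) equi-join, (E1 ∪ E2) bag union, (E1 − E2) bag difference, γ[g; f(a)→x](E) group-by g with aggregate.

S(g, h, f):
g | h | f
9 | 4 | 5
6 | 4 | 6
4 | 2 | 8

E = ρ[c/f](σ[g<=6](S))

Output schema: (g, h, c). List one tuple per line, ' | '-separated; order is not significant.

Stepwise |·|:
  S → 3
  σ[g<=6](S) → 2
  ρ[c/f](σ[g<=6](S)) → 2

== RESULT ==
g | h | c
4 | 2 | 8
6 | 4 | 6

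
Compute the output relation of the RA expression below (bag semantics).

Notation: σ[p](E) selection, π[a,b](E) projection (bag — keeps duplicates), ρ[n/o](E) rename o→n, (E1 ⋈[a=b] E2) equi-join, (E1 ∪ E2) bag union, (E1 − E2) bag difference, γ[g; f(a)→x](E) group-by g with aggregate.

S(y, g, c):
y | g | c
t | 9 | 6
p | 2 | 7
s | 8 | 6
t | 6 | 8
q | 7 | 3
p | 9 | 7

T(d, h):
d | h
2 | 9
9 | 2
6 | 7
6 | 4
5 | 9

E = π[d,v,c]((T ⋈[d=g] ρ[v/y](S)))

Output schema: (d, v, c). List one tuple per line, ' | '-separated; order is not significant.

Per-node cardinality:
  T → 5
  S → 6
  ρ[v/y](S) → 6
  (T ⋈[d=g] ρ[v/y](S)) → 5
  π[d,v,c]((T ⋈[d=g] ρ[v/y](S))) → 5

== RESULT ==
d | v | c
2 | p | 7
6 | t | 8
6 | t | 8
9 | p | 7
9 | t | 6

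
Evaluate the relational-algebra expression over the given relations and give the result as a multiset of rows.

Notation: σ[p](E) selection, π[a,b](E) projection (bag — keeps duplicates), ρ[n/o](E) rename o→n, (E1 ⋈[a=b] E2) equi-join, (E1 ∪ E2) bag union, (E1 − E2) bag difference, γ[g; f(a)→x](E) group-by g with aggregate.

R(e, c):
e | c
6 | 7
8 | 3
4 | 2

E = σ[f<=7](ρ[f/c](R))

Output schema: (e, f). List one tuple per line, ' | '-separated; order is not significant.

Subexpression sizes:
  R → 3
  ρ[f/c](R) → 3
  σ[f<=7](ρ[f/c](R)) → 3

== RESULT ==
e | f
4 | 2
6 | 7
8 | 3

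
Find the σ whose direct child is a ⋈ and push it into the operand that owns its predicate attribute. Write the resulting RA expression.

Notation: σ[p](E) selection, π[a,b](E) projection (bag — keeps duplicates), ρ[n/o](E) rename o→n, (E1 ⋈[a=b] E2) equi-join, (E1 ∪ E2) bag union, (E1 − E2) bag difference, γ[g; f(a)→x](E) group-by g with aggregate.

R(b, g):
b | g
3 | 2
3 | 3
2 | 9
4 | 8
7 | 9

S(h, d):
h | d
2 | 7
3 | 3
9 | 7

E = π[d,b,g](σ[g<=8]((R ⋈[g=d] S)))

σ filters on g, owned by the left side.
E' = π[d,b,g]((σ[g<=8](R) ⋈[g=d] S))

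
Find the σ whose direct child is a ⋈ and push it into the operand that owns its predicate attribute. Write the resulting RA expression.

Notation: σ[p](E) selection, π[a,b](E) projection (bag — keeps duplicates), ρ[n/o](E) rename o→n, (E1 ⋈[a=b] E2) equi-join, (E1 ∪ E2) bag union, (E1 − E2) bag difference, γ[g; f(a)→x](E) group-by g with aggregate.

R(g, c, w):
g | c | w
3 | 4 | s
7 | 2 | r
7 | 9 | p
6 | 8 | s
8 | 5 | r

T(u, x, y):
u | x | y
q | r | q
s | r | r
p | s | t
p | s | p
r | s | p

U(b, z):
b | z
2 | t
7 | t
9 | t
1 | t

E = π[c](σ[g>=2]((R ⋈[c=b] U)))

σ filters on g, owned by the left side.
E' = π[c]((σ[g>=2](R) ⋈[c=b] U))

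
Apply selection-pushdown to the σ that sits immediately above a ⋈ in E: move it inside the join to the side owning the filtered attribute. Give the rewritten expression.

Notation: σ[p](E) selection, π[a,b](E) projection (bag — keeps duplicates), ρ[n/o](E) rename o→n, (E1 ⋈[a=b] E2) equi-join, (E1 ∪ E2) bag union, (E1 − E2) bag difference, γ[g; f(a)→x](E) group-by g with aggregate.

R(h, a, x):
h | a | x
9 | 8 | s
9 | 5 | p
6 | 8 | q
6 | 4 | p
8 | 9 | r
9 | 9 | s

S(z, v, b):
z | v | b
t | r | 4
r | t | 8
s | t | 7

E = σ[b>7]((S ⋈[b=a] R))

σ filters on b, owned by the left side.
E' = (σ[b>7](S) ⋈[b=a] R)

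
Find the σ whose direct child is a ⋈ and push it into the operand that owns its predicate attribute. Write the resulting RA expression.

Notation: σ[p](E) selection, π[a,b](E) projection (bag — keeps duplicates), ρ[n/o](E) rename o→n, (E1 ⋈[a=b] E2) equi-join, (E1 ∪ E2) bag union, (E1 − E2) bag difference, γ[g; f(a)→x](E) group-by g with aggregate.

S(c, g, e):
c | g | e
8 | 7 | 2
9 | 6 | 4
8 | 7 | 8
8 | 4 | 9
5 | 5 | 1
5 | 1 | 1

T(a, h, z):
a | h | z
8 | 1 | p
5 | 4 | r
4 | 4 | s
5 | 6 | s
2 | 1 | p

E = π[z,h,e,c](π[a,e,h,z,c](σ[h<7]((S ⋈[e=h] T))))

σ filters on h, owned by the right side.
E' = π[z,h,e,c](π[a,e,h,z,c]((S ⋈[e=h] σ[h<7](T))))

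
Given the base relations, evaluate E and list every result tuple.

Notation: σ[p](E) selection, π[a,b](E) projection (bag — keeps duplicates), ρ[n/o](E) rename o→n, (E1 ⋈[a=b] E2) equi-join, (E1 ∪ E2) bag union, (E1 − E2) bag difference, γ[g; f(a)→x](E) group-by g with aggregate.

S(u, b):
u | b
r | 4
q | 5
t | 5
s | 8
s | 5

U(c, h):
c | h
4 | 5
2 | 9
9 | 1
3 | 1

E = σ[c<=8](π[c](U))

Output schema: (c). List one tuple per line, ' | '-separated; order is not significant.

Subexpression sizes:
  U → 4
  π[c](U) → 4
  σ[c<=8](π[c](U)) → 3

== RESULT ==
c
2
3
4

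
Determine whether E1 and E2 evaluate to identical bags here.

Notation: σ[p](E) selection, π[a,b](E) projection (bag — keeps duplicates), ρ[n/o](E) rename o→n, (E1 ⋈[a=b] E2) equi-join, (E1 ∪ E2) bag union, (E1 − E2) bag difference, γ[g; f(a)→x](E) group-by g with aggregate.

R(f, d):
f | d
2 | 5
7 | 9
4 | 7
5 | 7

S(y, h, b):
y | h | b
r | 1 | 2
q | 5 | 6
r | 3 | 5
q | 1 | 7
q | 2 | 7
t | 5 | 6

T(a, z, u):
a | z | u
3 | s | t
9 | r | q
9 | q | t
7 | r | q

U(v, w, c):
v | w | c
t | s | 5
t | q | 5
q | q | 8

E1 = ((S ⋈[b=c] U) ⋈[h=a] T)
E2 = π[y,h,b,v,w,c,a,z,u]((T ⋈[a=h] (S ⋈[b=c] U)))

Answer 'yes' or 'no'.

E1 stepwise |·|:
  S → 6
  U → 3
  (S ⋈[b=c] U) → 2
  T → 4
  ((S ⋈[b=c] U) ⋈[h=a] T) → 2
E2 stepwise |·|:
  T → 4
  S → 6
  U → 3
  (S ⋈[b=c] U) → 2
  (T ⋈[a=h] (S ⋈[b=c] U)) → 2
  π[y,h,b,v,w,c,a,z,u]((T ⋈[a=h] (S ⋈[b=c] U))) → 2

E1 and E2 produce the same multiset:
y | h | b | v | w | c | a | z | u
r | 3 | 5 | t | q | 5 | 3 | s | t
r | 3 | 5 | t | s | 5 | 3 | s | t

yes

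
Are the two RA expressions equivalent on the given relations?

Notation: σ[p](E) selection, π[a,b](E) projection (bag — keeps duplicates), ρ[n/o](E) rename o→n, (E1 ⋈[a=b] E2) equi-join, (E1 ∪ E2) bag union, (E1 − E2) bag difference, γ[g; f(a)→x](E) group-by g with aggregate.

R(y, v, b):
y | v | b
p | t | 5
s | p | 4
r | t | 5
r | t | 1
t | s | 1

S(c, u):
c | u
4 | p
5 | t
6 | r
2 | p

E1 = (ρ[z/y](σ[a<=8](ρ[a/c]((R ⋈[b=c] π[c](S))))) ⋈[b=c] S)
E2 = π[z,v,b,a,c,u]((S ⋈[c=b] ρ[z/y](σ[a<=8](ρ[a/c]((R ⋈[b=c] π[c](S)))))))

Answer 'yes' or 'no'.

E1 per-node cardinality:
  R → 5
  S → 4
  π[c](S) → 4
  (R ⋈[b=c] π[c](S)) → 3
  ρ[a/c]((R ⋈[b=c] π[c](S))) → 3
  σ[a<=8](ρ[a/c]((R ⋈[b=c] π[c](S)))) → 3
  ρ[z/y](σ[a<=8](ρ[a/c]((R ⋈[b=c] π[c](S))))) → 3
  S → 4
  (ρ[z/y](σ[a<=8](ρ[a/c]((R ⋈[b=c] π[c](S))))) ⋈[b=c] S) → 3
E2 per-node cardinality:
  S → 4
  R → 5
  S → 4
  π[c](S) → 4
  (R ⋈[b=c] π[c](S)) → 3
  ρ[a/c]((R ⋈[b=c] π[c](S))) → 3
  σ[a<=8](ρ[a/c]((R ⋈[b=c] π[c](S)))) → 3
  ρ[z/y](σ[a<=8](ρ[a/c]((R ⋈[b=c] π[c](S))))) → 3
  (S ⋈[c=b] ρ[z/y](σ[a<=8](ρ[a/c]((R ⋈[b=c] π[c](S)))))) → 3
  π[z,v,b,a,c,u]((S ⋈[c=b] ρ[z/y](σ[a<=8](ρ[a/c]((R ⋈[b=c] π[c](S))))))) → 3

E1 and E2 produce the same multiset:
z | v | b | a | c | u
p | t | 5 | 5 | 5 | t
r | t | 5 | 5 | 5 | t
s | p | 4 | 4 | 4 | p

yes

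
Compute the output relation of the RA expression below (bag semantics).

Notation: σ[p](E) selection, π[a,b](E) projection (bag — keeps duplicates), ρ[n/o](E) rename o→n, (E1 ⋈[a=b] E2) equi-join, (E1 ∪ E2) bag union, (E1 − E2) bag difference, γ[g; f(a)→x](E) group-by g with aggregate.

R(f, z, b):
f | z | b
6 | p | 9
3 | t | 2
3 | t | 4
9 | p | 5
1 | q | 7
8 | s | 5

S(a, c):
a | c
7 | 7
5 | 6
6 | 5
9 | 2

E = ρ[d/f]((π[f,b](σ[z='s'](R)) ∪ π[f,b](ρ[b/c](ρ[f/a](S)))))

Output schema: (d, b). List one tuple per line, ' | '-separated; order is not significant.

Row counts bottom-up:
  R → 6
  σ[z='s'](R) → 1
  π[f,b](σ[z='s'](R)) → 1
  S → 4
  ρ[f/a](S) → 4
  ρ[b/c](ρ[f/a](S)) → 4
  π[f,b](ρ[b/c](ρ[f/a](S))) → 4
  (π[f,b](σ[z='s'](R)) ∪ π[f,b](ρ[b/c](ρ[f/a](S)))) → 5
  ρ[d/f]((π[f,b](σ[z='s'](R)) ∪ π[f,b](ρ[b/c](ρ[f/a](S))))) → 5

== RESULT ==
d | b
5 | 6
6 | 5
7 | 7
8 | 5
9 | 2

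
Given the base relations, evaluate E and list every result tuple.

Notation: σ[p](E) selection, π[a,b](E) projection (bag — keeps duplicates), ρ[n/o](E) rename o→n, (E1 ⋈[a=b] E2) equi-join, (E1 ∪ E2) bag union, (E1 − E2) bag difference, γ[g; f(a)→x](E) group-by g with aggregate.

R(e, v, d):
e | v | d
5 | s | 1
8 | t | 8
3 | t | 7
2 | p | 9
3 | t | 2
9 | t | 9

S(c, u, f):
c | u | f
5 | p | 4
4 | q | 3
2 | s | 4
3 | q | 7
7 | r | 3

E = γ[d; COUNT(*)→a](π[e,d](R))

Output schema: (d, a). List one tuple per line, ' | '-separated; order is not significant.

Per-node cardinality:
  R → 6
  π[e,d](R) → 6
  γ[d; COUNT(*)→a](π[e,d](R)) → 5

== RESULT ==
d | a
1 | 1
2 | 1
7 | 1
8 | 1
9 | 2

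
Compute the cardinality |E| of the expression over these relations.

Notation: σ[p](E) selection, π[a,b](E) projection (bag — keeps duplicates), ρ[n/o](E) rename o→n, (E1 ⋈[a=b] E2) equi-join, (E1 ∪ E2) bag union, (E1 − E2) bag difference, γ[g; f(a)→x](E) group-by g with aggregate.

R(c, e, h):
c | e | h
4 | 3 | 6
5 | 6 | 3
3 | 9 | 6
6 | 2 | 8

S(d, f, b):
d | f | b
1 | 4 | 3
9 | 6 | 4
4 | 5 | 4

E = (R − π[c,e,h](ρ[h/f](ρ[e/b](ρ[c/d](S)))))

Stepwise |·|:
  R → 4
  S → 3
  ρ[c/d](S) → 3
  ρ[e/b](ρ[c/d](S)) → 3
  ρ[h/f](ρ[e/b](ρ[c/d](S))) → 3
  π[c,e,h](ρ[h/f](ρ[e/b](ρ[c/d](S)))) → 3
  (R − π[c,e,h](ρ[h/f](ρ[e/b](ρ[c/d](S))))) → 4

|E| = 4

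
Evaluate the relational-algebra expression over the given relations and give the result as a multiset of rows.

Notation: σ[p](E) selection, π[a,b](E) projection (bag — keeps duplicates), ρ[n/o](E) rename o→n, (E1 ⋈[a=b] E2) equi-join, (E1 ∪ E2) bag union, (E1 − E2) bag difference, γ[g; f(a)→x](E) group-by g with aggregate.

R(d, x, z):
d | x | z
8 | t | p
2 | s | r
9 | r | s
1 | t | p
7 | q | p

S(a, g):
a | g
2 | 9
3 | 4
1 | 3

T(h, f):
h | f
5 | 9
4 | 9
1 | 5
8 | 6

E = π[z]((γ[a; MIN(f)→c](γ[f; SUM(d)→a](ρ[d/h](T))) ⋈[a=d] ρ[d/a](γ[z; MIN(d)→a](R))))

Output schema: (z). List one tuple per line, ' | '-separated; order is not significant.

Subexpression sizes:
  T → 4
  ρ[d/h](T) → 4
  γ[f; SUM(d)→a](ρ[d/h](T)) → 3
  γ[a; MIN(f)→c](γ[f; SUM(d)→a](ρ[d/h](T))) → 3
  R → 5
  γ[z; MIN(d)→a](R) → 3
  ρ[d/a](γ[z; MIN(d)→a](R)) → 3
  (γ[a; MIN(f)→c](γ[f; SUM(d)→a](ρ[d/h](T))) ⋈[a=d] ρ[d/a](γ[z; MIN(d)→a](R))) → 2
  π[z]((γ[a; MIN(f)→c](γ[f; SUM(d)→a](ρ[d/h](T))) ⋈[a=d] ρ[d/a](γ[z; MIN(d)→a](R)))) → 2

== RESULT ==
z
p
s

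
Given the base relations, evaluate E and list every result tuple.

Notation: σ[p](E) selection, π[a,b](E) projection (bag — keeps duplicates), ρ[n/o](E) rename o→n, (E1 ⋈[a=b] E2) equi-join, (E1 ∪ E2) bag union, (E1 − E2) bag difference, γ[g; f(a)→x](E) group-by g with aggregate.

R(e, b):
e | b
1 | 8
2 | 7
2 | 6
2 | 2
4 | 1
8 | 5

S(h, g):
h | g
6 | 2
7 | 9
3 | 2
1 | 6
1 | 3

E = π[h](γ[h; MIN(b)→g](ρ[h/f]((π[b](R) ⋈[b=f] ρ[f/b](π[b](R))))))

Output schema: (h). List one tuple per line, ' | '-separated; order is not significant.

Subexpression sizes:
  R → 6
  π[b](R) → 6
  R → 6
  π[b](R) → 6
  ρ[f/b](π[b](R)) → 6
  (π[b](R) ⋈[b=f] ρ[f/b](π[b](R))) → 6
  ρ[h/f]((π[b](R) ⋈[b=f] ρ[f/b](π[b](R)))) → 6
  γ[h; MIN(b)→g](ρ[h/f]((π[b](R) ⋈[b=f] ρ[f/b](π[b](R))))) → 6
  π[h](γ[h; MIN(b)→g](ρ[h/f]((π[b](R) ⋈[b=f] ρ[f/b](π[b](R)))))) → 6

== RESULT ==
h
1
2
5
6
7
8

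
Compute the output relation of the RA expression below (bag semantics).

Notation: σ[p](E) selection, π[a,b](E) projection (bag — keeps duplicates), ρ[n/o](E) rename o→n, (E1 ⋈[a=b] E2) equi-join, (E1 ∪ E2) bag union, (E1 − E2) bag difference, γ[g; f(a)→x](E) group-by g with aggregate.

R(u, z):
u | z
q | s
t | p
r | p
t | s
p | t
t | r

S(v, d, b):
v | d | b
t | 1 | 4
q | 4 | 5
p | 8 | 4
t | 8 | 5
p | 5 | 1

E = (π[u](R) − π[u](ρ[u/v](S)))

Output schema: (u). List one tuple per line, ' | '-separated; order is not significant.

Stepwise |·|:
  R → 6
  π[u](R) → 6
  S → 5
  ρ[u/v](S) → 5
  π[u](ρ[u/v](S)) → 5
  (π[u](R) − π[u](ρ[u/v](S))) → 2

== RESULT ==
u
r
t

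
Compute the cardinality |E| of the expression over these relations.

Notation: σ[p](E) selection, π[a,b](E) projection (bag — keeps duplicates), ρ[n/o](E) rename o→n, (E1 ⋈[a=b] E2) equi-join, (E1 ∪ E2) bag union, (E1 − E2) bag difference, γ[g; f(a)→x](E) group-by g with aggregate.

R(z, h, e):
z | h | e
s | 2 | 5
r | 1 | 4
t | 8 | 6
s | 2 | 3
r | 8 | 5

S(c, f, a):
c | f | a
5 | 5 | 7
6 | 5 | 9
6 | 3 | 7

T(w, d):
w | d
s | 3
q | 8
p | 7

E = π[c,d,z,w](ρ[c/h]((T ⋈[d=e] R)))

Per-node cardinality:
  T → 3
  R → 5
  (T ⋈[d=e] R) → 1
  ρ[c/h]((T ⋈[d=e] R)) → 1
  π[c,d,z,w](ρ[c/h]((T ⋈[d=e] R))) → 1

|E| = 1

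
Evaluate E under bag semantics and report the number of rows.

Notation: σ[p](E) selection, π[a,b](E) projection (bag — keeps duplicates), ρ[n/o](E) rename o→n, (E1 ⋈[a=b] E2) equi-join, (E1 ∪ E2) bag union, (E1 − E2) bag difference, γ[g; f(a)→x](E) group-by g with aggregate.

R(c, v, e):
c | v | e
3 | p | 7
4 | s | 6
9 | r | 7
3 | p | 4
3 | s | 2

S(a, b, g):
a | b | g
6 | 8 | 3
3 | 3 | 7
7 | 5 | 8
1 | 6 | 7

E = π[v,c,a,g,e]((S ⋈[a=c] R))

Per-node cardinality:
  S → 4
  R → 5
  (S ⋈[a=c] R) → 3
  π[v,c,a,g,e]((S ⋈[a=c] R)) → 3

|E| = 3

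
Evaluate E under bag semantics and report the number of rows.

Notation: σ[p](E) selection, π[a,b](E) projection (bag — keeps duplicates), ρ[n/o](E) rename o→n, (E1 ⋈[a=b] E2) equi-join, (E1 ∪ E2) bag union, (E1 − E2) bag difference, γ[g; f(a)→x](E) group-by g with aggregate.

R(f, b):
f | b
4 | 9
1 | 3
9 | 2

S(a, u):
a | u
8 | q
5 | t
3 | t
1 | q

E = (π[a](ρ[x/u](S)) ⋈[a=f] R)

Stepwise |·|:
  S → 4
  ρ[x/u](S) → 4
  π[a](ρ[x/u](S)) → 4
  R → 3
  (π[a](ρ[x/u](S)) ⋈[a=f] R) → 1

|E| = 1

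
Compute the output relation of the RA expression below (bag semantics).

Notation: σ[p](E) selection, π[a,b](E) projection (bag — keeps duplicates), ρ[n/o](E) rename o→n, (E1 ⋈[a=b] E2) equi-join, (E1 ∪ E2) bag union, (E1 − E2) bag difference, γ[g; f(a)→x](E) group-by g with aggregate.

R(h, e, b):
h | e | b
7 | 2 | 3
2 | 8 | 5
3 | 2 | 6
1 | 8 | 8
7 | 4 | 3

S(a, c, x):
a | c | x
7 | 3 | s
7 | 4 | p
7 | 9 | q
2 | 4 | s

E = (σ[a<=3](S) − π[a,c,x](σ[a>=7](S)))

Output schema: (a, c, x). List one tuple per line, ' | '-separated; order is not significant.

Subexpression sizes:
  S → 4
  σ[a<=3](S) → 1
  S → 4
  σ[a>=7](S) → 3
  π[a,c,x](σ[a>=7](S)) → 3
  (σ[a<=3](S) − π[a,c,x](σ[a>=7](S))) → 1

== RESULT ==
a | c | x
2 | 4 | s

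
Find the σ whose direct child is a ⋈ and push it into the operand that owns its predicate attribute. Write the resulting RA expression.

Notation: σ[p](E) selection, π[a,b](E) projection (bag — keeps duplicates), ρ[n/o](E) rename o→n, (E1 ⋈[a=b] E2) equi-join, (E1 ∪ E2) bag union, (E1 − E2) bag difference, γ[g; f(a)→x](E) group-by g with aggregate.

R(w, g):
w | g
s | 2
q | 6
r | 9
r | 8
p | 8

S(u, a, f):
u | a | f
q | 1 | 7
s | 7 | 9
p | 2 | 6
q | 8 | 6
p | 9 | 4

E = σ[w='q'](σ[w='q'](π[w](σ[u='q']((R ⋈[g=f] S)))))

σ filters on u, owned by the right side.
E' = σ[w='q'](σ[w='q'](π[w]((R ⋈[g=f] σ[u='q'](S)))))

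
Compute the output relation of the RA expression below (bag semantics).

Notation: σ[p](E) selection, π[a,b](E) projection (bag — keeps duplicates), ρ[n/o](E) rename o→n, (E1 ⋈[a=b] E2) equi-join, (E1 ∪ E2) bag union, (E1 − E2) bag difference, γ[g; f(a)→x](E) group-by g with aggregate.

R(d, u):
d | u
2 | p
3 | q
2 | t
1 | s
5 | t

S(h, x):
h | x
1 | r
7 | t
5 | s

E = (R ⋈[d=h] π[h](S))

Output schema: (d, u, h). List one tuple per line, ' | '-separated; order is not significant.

Subexpression sizes:
  R → 5
  S → 3
  π[h](S) → 3
  (R ⋈[d=h] π[h](S)) → 2

== RESULT ==
d | u | h
1 | s | 1
5 | t | 5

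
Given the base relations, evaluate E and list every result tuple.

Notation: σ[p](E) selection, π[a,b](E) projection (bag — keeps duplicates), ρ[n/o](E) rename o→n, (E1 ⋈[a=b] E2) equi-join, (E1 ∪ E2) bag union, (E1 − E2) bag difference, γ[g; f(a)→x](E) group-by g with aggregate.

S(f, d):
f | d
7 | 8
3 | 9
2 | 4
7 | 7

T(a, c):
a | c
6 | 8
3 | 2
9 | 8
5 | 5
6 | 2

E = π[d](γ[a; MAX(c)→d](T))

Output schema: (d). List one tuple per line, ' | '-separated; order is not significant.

Per-node cardinality:
  T → 5
  γ[a; MAX(c)→d](T) → 4
  π[d](γ[a; MAX(c)→d](T)) → 4

== RESULT ==
d
2
5
8
8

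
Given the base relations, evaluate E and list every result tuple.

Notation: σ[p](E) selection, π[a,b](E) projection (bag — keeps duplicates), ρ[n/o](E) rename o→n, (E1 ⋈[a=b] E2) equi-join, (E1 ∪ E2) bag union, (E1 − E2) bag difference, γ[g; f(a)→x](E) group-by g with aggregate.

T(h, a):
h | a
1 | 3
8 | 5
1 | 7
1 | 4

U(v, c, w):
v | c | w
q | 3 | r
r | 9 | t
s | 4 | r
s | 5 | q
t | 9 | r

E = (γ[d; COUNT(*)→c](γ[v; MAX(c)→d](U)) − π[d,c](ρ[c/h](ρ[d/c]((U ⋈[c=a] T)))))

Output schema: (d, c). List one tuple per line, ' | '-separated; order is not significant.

Row counts bottom-up:
  U → 5
  γ[v; MAX(c)→d](U) → 4
  γ[d; COUNT(*)→c](γ[v; MAX(c)→d](U)) → 3
  U → 5
  T → 4
  (U ⋈[c=a] T) → 3
  ρ[d/c]((U ⋈[c=a] T)) → 3
  ρ[c/h](ρ[d/c]((U ⋈[c=a] T))) → 3
  π[d,c](ρ[c/h](ρ[d/c]((U ⋈[c=a] T)))) → 3
  (γ[d; COUNT(*)→c](γ[v; MAX(c)→d](U)) − π[d,c](ρ[c/h](ρ[d/c]((U ⋈[c=a] T))))) → 2

== RESULT ==
d | c
5 | 1
9 | 2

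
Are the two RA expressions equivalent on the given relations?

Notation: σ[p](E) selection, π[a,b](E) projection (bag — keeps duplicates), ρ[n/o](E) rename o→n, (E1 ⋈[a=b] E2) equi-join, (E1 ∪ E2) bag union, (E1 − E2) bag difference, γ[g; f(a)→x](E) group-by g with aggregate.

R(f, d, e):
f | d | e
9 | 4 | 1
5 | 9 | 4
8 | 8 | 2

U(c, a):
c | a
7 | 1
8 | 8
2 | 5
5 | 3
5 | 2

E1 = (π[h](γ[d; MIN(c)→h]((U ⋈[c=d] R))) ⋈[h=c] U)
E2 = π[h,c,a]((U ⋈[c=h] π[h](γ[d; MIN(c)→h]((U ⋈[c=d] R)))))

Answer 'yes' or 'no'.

E1 stepwise |·|:
  U → 5
  R → 3
  (U ⋈[c=d] R) → 1
  γ[d; MIN(c)→h]((U ⋈[c=d] R)) → 1
  π[h](γ[d; MIN(c)→h]((U ⋈[c=d] R))) → 1
  U → 5
  (π[h](γ[d; MIN(c)→h]((U ⋈[c=d] R))) ⋈[h=c] U) → 1
E2 stepwise |·|:
  U → 5
  U → 5
  R → 3
  (U ⋈[c=d] R) → 1
  γ[d; MIN(c)→h]((U ⋈[c=d] R)) → 1
  π[h](γ[d; MIN(c)→h]((U ⋈[c=d] R))) → 1
  (U ⋈[c=h] π[h](γ[d; MIN(c)→h]((U ⋈[c=d] R)))) → 1
  π[h,c,a]((U ⋈[c=h] π[h](γ[d; MIN(c)→h]((U ⋈[c=d] R))))) → 1

E1 and E2 produce the same multiset:
h | c | a
8 | 8 | 8

yes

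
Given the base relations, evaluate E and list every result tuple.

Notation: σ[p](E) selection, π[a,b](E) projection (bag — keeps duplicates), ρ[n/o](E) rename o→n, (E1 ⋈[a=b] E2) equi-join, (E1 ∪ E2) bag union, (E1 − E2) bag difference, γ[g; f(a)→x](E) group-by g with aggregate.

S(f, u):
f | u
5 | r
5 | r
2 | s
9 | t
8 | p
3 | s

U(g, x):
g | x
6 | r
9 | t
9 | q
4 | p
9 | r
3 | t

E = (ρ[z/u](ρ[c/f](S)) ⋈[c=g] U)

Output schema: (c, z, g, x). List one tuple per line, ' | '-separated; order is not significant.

Stepwise |·|:
  S → 6
  ρ[c/f](S) → 6
  ρ[z/u](ρ[c/f](S)) → 6
  U → 6
  (ρ[z/u](ρ[c/f](S)) ⋈[c=g] U) → 4

== RESULT ==
c | z | g | x
3 | s | 3 | t
9 | t | 9 | q
9 | t | 9 | r
9 | t | 9 | t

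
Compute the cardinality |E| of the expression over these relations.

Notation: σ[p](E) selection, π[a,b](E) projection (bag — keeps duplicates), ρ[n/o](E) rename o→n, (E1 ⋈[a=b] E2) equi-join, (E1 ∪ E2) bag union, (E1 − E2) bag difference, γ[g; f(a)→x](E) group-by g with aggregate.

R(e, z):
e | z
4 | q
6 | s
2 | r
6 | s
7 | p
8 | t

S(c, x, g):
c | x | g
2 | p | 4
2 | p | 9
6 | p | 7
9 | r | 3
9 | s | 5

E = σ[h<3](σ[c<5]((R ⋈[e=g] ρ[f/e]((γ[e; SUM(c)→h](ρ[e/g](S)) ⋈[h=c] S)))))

Stepwise |·|:
  R → 6
  S → 5
  ρ[e/g](S) → 5
  γ[e; SUM(c)→h](ρ[e/g](S)) → 5
  S → 5
  (γ[e; SUM(c)→h](ρ[e/g](S)) ⋈[h=c] S) → 9
  ρ[f/e]((γ[e; SUM(c)→h](ρ[e/g](S)) ⋈[h=c] S)) → 9
  (R ⋈[e=g] ρ[f/e]((γ[e; SUM(c)→h](ρ[e/g](S)) ⋈[h=c] S))) → 3
  σ[c<5]((R ⋈[e=g] ρ[f/e]((γ[e; SUM(c)→h](ρ[e/g](S)) ⋈[h=c] S)))) → 2
  σ[h<3](σ[c<5]((R ⋈[e=g] ρ[f/e]((γ[e; SUM(c)→h](ρ[e/g](S)) ⋈[h=c] S))))) → 2

|E| = 2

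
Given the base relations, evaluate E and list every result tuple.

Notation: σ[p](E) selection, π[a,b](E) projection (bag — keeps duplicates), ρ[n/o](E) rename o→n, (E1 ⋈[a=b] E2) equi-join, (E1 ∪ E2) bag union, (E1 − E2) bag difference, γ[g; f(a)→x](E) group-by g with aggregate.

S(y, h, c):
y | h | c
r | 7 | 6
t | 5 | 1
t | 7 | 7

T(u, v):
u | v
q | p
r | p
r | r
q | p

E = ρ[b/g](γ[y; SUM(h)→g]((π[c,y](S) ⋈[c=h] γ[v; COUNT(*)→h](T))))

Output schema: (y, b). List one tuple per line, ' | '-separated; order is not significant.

Row counts bottom-up:
  S → 3
  π[c,y](S) → 3
  T → 4
  γ[v; COUNT(*)→h](T) → 2
  (π[c,y](S) ⋈[c=h] γ[v; COUNT(*)→h](T)) → 1
  γ[y; SUM(h)→g]((π[c,y](S) ⋈[c=h] γ[v; COUNT(*)→h](T))) → 1
  ρ[b/g](γ[y; SUM(h)→g]((π[c,y](S) ⋈[c=h] γ[v; COUNT(*)→h](T)))) → 1

== RESULT ==
y | b
t | 1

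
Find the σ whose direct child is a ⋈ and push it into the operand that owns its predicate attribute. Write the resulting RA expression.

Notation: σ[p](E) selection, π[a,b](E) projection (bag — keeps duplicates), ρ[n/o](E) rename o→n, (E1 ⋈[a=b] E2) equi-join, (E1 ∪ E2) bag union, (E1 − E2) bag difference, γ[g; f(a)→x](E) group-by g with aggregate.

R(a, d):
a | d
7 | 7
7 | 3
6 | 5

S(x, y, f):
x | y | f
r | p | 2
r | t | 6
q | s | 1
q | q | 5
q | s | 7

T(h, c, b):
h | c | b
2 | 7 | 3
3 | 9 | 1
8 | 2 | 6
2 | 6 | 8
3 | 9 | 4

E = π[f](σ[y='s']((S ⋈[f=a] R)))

σ filters on y, owned by the left side.
E' = π[f]((σ[y='s'](S) ⋈[f=a] R))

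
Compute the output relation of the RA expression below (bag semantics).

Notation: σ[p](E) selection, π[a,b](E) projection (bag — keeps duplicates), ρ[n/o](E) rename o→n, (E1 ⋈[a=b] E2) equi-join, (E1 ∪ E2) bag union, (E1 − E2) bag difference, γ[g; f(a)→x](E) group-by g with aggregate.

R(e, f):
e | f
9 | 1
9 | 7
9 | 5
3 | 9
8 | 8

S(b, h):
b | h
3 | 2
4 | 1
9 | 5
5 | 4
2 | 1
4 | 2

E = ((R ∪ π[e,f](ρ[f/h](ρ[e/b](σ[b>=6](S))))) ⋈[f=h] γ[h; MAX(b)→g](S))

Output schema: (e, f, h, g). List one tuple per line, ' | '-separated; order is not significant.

Row counts bottom-up:
  R → 5
  S → 6
  σ[b>=6](S) → 1
  ρ[e/b](σ[b>=6](S)) → 1
  ρ[f/h](ρ[e/b](σ[b>=6](S))) → 1
  π[e,f](ρ[f/h](ρ[e/b](σ[b>=6](S)))) → 1
  (R ∪ π[e,f](ρ[f/h](ρ[e/b](σ[b>=6](S))))) → 6
  S → 6
  γ[h; MAX(b)→g](S) → 4
  ((R ∪ π[e,f](ρ[f/h](ρ[e/b](σ[b>=6](S))))) ⋈[f=h] γ[h; MAX(b)→g](S)) → 3

== RESULT ==
e | f | h | g
9 | 1 | 1 | 4
9 | 5 | 5 | 9
9 | 5 | 5 | 9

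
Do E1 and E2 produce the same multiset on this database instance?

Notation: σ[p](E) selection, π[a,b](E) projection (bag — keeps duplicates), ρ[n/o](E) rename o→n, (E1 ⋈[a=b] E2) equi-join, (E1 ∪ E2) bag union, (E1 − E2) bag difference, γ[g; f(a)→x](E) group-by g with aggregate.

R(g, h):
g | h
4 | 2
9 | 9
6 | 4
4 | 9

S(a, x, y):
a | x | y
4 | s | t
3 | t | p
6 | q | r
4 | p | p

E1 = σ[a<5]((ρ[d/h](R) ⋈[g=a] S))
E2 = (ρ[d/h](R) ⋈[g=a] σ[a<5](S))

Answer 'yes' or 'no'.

E1 subexpression sizes:
  R → 4
  ρ[d/h](R) → 4
  S → 4
  (ρ[d/h](R) ⋈[g=a] S) → 5
  σ[a<5]((ρ[d/h](R) ⋈[g=a] S)) → 4
E2 subexpression sizes:
  R → 4
  ρ[d/h](R) → 4
  S → 4
  σ[a<5](S) → 3
  (ρ[d/h](R) ⋈[g=a] σ[a<5](S)) → 4

E1 and E2 produce the same multiset:
g | d | a | x | y
4 | 2 | 4 | p | p
4 | 2 | 4 | s | t
4 | 9 | 4 | p | p
4 | 9 | 4 | s | t

yes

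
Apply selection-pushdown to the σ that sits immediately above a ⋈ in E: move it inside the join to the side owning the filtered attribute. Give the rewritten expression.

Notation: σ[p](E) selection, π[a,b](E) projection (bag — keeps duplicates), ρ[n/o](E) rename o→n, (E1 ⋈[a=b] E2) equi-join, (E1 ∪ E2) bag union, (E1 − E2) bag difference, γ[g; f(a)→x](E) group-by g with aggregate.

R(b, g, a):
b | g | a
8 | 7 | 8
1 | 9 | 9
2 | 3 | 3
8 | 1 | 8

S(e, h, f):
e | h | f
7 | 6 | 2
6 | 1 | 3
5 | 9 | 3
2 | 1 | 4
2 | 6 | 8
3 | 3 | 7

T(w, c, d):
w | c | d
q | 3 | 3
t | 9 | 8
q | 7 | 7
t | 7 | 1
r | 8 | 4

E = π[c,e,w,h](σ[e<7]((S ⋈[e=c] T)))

σ filters on e, owned by the left side.
E' = π[c,e,w,h]((σ[e<7](S) ⋈[e=c] T))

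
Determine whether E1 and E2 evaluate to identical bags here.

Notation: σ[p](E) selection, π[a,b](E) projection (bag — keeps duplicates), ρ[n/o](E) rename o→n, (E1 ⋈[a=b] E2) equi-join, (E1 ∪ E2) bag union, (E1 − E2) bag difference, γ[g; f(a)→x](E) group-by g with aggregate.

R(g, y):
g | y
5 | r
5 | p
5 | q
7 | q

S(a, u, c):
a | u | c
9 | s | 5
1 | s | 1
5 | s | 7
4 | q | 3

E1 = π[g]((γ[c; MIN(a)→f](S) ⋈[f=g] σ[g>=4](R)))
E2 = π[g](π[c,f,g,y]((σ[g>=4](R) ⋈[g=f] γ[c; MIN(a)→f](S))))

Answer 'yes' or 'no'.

E1 per-node cardinality:
  S → 4
  γ[c; MIN(a)→f](S) → 4
  R → 4
  σ[g>=4](R) → 4
  (γ[c; MIN(a)→f](S) ⋈[f=g] σ[g>=4](R)) → 3
  π[g]((γ[c; MIN(a)→f](S) ⋈[f=g] σ[g>=4](R))) → 3
E2 per-node cardinality:
  R → 4
  σ[g>=4](R) → 4
  S → 4
  γ[c; MIN(a)→f](S) → 4
  (σ[g>=4](R) ⋈[g=f] γ[c; MIN(a)→f](S)) → 3
  π[c,f,g,y]((σ[g>=4](R) ⋈[g=f] γ[c; MIN(a)→f](S))) → 3
  π[g](π[c,f,g,y]((σ[g>=4](R) ⋈[g=f] γ[c; MIN(a)→f](S)))) → 3

E1 and E2 produce the same multiset:
g
5
5
5

yes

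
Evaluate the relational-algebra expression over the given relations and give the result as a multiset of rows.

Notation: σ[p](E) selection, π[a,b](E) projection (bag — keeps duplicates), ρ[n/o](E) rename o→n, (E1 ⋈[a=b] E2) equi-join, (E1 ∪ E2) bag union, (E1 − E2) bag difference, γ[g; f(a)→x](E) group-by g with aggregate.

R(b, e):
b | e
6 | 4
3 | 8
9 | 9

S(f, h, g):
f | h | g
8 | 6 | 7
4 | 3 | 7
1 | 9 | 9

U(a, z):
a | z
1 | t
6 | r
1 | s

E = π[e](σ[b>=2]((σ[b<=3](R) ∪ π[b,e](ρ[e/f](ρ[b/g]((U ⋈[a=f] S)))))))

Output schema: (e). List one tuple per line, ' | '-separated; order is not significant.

Row counts bottom-up:
  R → 3
  σ[b<=3](R) → 1
  U → 3
  S → 3
  (U ⋈[a=f] S) → 2
  ρ[b/g]((U ⋈[a=f] S)) → 2
  ρ[e/f](ρ[b/g]((U ⋈[a=f] S))) → 2
  π[b,e](ρ[e/f](ρ[b/g]((U ⋈[a=f] S)))) → 2
  (σ[b<=3](R) ∪ π[b,e](ρ[e/f](ρ[b/g]((U ⋈[a=f] S))))) → 3
  σ[b>=2]((σ[b<=3](R) ∪ π[b,e](ρ[e/f](ρ[b/g]((U ⋈[a=f] S)))))) → 3
  π[e](σ[b>=2]((σ[b<=3](R) ∪ π[b,e](ρ[e/f](ρ[b/g]((U ⋈[a=f] S))))))) → 3

== RESULT ==
e
1
1
8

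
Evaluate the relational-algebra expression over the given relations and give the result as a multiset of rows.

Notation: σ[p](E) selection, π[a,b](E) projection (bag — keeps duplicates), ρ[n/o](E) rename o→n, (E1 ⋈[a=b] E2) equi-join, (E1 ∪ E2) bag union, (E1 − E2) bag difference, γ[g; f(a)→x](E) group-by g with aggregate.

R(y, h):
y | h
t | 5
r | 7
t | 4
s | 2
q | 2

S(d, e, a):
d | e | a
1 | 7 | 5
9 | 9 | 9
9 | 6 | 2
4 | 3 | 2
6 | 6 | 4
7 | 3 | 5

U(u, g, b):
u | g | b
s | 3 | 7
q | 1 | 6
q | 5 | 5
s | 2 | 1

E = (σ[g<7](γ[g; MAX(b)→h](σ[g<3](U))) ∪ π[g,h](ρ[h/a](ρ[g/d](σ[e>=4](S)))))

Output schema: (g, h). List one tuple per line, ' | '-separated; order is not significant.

Per-node cardinality:
  U → 4
  σ[g<3](U) → 2
  γ[g; MAX(b)→h](σ[g<3](U)) → 2
  σ[g<7](γ[g; MAX(b)→h](σ[g<3](U))) → 2
  S → 6
  σ[e>=4](S) → 4
  ρ[g/d](σ[e>=4](S)) → 4
  ρ[h/a](ρ[g/d](σ[e>=4](S))) → 4
  π[g,h](ρ[h/a](ρ[g/d](σ[e>=4](S)))) → 4
  (σ[g<7](γ[g; MAX(b)→h](σ[g<3](U))) ∪ π[g,h](ρ[h/a](ρ[g/d](σ[e>=4](S))))) → 6

== RESULT ==
g | h
1 | 5
1 | 6
2 | 1
6 | 4
9 | 2
9 | 9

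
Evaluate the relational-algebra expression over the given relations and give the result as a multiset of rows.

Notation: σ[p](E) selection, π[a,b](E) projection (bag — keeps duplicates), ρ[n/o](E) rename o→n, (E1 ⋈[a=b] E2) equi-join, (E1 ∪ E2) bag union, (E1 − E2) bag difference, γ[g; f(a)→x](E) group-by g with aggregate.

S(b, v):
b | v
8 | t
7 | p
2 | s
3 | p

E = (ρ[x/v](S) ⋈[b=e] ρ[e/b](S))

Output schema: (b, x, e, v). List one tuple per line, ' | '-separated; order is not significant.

Subexpression sizes:
  S → 4
  ρ[x/v](S) → 4
  S → 4
  ρ[e/b](S) → 4
  (ρ[x/v](S) ⋈[b=e] ρ[e/b](S)) → 4

== RESULT ==
b | x | e | v
2 | s | 2 | s
3 | p | 3 | p
7 | p | 7 | p
8 | t | 8 | t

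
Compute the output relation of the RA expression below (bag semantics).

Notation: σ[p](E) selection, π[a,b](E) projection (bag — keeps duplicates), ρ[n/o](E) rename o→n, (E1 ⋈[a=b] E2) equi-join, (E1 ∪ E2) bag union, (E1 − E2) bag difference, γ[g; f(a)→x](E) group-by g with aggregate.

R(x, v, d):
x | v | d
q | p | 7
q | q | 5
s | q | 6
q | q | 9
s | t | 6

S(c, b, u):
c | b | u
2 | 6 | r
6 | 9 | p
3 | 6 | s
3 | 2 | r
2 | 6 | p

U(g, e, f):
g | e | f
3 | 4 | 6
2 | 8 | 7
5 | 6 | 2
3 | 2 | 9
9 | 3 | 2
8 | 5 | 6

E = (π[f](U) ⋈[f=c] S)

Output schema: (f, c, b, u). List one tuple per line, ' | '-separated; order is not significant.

Subexpression sizes:
  U → 6
  π[f](U) → 6
  S → 5
  (π[f](U) ⋈[f=c] S) → 6

== RESULT ==
f | c | b | u
2 | 2 | 6 | p
2 | 2 | 6 | p
2 | 2 | 6 | r
2 | 2 | 6 | r
6 | 6 | 9 | p
6 | 6 | 9 | p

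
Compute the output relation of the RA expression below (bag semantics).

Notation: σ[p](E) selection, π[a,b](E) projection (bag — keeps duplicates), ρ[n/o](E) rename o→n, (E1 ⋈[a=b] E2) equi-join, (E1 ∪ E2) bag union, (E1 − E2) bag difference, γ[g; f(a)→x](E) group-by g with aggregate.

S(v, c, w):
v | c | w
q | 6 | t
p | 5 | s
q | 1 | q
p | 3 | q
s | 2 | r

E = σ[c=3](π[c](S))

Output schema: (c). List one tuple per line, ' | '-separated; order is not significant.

Per-node cardinality:
  S → 5
  π[c](S) → 5
  σ[c=3](π[c](S)) → 1

== RESULT ==
c
3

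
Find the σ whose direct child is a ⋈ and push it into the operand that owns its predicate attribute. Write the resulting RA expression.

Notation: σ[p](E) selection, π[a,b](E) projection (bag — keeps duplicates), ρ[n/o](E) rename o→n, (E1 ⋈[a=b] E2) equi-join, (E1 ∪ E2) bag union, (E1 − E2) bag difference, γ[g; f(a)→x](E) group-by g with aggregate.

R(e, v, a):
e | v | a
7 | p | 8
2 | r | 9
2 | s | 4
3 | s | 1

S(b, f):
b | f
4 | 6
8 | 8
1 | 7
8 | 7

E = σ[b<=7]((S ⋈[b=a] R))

σ filters on b, owned by the left side.
E' = (σ[b<=7](S) ⋈[b=a] R)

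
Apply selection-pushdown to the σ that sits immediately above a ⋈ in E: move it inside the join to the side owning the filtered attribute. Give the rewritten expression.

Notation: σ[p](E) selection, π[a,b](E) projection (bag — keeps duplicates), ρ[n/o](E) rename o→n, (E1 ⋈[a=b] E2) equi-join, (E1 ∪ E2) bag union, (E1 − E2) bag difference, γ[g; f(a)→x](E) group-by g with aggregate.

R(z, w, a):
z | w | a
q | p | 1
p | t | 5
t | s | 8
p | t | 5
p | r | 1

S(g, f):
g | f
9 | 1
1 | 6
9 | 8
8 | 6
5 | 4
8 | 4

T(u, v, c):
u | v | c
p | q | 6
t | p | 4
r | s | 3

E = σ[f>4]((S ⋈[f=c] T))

σ filters on f, owned by the left side.
E' = (σ[f>4](S) ⋈[f=c] T)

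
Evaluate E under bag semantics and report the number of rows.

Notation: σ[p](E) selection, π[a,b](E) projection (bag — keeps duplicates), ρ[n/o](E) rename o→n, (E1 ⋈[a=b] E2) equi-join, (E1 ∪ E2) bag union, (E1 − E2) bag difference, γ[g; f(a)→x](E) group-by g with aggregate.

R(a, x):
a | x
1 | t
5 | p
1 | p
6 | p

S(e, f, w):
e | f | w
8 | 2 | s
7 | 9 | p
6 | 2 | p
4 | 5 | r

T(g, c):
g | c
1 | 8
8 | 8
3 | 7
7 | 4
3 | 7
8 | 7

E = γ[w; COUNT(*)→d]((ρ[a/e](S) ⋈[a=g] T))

Row counts bottom-up:
  S → 4
  ρ[a/e](S) → 4
  T → 6
  (ρ[a/e](S) ⋈[a=g] T) → 3
  γ[w; COUNT(*)→d]((ρ[a/e](S) ⋈[a=g] T)) → 2

|E| = 2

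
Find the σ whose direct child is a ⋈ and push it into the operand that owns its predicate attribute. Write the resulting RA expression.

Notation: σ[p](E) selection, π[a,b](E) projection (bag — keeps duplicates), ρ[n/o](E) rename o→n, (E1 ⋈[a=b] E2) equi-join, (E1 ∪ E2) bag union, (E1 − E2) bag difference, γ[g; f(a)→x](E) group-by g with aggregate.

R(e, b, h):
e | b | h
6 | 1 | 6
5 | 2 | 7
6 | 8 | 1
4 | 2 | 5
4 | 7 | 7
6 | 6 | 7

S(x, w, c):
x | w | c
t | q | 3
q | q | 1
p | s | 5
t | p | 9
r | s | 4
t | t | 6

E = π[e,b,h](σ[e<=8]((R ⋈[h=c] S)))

σ filters on e, owned by the left side.
E' = π[e,b,h]((σ[e<=8](R) ⋈[h=c] S))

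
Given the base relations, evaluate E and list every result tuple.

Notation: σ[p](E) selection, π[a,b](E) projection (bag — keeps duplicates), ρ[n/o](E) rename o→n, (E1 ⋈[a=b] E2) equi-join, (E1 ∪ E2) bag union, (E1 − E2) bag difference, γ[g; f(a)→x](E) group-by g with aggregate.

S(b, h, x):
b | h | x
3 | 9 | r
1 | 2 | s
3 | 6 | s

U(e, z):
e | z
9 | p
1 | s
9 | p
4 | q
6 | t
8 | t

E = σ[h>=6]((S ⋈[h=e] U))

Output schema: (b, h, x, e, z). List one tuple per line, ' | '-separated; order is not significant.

Subexpression sizes:
  S → 3
  U → 6
  (S ⋈[h=e] U) → 3
  σ[h>=6]((S ⋈[h=e] U)) → 3

== RESULT ==
b | h | x | e | z
3 | 6 | s | 6 | t
3 | 9 | r | 9 | p
3 | 9 | r | 9 | p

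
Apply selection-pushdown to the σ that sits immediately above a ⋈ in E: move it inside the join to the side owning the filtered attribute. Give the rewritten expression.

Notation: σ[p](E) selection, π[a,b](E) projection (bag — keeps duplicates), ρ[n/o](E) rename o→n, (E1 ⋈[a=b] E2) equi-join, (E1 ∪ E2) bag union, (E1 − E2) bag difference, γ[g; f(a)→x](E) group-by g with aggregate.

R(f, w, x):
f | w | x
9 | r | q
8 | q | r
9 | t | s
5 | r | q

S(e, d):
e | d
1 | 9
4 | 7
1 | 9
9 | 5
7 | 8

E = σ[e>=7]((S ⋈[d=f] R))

σ filters on e, owned by the left side.
E' = (σ[e>=7](S) ⋈[d=f] R)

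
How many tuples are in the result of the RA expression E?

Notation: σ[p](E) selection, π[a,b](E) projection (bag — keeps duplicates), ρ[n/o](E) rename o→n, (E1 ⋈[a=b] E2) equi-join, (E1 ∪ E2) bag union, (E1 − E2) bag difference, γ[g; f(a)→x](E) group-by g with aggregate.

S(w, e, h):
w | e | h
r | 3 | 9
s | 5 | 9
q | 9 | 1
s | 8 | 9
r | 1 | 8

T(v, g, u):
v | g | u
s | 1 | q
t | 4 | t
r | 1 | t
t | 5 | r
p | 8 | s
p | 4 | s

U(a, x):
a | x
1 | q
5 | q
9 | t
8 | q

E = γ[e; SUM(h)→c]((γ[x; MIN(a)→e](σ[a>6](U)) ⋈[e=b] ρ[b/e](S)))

Subexpression sizes:
  U → 4
  σ[a>6](U) → 2
  γ[x; MIN(a)→e](σ[a>6](U)) → 2
  S → 5
  ρ[b/e](S) → 5
  (γ[x; MIN(a)→e](σ[a>6](U)) ⋈[e=b] ρ[b/e](S)) → 2
  γ[e; SUM(h)→c]((γ[x; MIN(a)→e](σ[a>6](U)) ⋈[e=b] ρ[b/e](S))) → 2

|E| = 2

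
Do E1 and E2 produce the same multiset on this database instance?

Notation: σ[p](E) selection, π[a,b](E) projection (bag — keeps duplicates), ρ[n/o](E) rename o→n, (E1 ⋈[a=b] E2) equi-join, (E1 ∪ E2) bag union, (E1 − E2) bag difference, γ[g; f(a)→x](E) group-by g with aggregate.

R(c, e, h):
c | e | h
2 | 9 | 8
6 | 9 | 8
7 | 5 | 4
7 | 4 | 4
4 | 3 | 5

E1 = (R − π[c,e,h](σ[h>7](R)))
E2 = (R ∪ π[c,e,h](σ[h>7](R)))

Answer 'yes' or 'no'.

E1 per-node cardinality:
  R → 5
  R → 5
  σ[h>7](R) → 2
  π[c,e,h](σ[h>7](R)) → 2
  (R − π[c,e,h](σ[h>7](R))) → 3
E2 per-node cardinality:
  R → 5
  R → 5
  σ[h>7](R) → 2
  π[c,e,h](σ[h>7](R)) → 2
  (R ∪ π[c,e,h](σ[h>7](R))) → 7

E1 result:
c | e | h
4 | 3 | 5
7 | 4 | 4
7 | 5 | 4
E2 result:
c | e | h
2 | 9 | 8
2 | 9 | 8
4 | 3 | 5
6 | 9 | 8
6 | 9 | 8
7 | 4 | 4
7 | 5 | 4
Witness: (2, 9, 8) appears 0× in E1 but 2× in E2.

no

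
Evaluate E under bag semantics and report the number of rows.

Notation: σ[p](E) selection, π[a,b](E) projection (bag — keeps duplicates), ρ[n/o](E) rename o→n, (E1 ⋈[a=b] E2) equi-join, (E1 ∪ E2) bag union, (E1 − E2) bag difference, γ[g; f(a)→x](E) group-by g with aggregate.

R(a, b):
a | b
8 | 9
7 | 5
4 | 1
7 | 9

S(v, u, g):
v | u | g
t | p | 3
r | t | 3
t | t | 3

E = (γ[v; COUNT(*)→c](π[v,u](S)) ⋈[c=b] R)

Subexpression sizes:
  S → 3
  π[v,u](S) → 3
  γ[v; COUNT(*)→c](π[v,u](S)) → 2
  R → 4
  (γ[v; COUNT(*)→c](π[v,u](S)) ⋈[c=b] R) → 1

|E| = 1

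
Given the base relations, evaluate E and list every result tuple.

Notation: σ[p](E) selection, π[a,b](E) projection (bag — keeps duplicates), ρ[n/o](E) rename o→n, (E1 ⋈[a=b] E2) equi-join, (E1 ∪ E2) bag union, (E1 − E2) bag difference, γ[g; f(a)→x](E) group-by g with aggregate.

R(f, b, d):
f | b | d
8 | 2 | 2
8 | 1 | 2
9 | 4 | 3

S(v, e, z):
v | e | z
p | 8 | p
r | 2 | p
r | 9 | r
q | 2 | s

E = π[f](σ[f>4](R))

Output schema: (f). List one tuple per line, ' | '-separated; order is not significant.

Stepwise |·|:
  R → 3
  σ[f>4](R) → 3
  π[f](σ[f>4](R)) → 3

== RESULT ==
f
8
8
9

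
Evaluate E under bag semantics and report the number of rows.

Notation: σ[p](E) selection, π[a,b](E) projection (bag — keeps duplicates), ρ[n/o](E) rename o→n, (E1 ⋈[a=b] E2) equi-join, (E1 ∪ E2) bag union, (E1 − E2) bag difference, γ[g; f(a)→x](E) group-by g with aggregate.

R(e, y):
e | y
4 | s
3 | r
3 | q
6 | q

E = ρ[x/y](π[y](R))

Per-node cardinality:
  R → 4
  π[y](R) → 4
  ρ[x/y](π[y](R)) → 4

|E| = 4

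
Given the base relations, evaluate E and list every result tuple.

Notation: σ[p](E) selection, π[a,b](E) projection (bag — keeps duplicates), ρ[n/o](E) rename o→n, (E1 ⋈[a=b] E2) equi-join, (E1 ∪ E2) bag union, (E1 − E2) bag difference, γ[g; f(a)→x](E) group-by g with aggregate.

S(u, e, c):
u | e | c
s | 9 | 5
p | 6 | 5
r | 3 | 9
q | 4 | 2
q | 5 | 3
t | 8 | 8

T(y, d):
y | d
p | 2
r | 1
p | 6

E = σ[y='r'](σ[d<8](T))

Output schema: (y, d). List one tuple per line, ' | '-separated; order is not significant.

Subexpression sizes:
  T → 3
  σ[d<8](T) → 3
  σ[y='r'](σ[d<8](T)) → 1

== RESULT ==
y | d
r | 1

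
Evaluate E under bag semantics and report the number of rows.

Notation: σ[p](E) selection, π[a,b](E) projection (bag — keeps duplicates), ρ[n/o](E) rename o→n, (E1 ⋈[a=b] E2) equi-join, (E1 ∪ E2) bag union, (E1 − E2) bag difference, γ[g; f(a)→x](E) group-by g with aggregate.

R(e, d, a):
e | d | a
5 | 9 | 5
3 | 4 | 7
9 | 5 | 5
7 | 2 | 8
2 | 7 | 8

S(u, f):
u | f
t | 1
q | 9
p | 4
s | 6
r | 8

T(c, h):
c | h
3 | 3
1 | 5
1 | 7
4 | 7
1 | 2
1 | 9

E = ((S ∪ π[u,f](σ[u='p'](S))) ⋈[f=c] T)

Stepwise |·|:
  S → 5
  S → 5
  σ[u='p'](S) → 1
  π[u,f](σ[u='p'](S)) → 1
  (S ∪ π[u,f](σ[u='p'](S))) → 6
  T → 6
  ((S ∪ π[u,f](σ[u='p'](S))) ⋈[f=c] T) → 6

|E| = 6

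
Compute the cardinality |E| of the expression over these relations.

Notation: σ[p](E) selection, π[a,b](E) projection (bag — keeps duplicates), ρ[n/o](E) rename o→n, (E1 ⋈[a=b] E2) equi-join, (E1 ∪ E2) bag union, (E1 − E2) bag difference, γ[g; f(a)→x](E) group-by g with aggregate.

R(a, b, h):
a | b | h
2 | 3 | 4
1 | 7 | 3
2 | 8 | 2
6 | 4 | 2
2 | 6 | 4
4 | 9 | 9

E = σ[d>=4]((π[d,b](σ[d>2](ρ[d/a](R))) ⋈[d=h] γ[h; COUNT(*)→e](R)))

Stepwise |·|:
  R → 6
  ρ[d/a](R) → 6
  σ[d>2](ρ[d/a](R)) → 2
  π[d,b](σ[d>2](ρ[d/a](R))) → 2
  R → 6
  γ[h; COUNT(*)→e](R) → 4
  (π[d,b](σ[d>2](ρ[d/a](R))) ⋈[d=h] γ[h; COUNT(*)→e](R)) → 1
  σ[d>=4]((π[d,b](σ[d>2](ρ[d/a](R))) ⋈[d=h] γ[h; COUNT(*)→e](R))) → 1

|E| = 1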